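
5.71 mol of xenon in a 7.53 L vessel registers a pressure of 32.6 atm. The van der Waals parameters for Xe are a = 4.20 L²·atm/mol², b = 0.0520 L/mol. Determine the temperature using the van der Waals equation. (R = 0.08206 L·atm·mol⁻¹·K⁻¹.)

T = (P + a n²/V²)(V − nb)/(nR)
P + a n²/V² = 32.6 + (4.20)(5.71)²/(7.53)² = 35.015 atm
V − nb = 7.53 − (5.71)(0.0520) = 7.2331 L
T = (35.015)(7.2331)/((5.71)(0.08206)) = 540.5 K

T ≈ 540.5 K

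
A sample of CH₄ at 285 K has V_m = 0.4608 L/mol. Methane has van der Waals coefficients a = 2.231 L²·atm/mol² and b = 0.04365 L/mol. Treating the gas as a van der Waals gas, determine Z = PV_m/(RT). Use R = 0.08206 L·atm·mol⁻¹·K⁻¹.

P = RT/(V_m − b) − a/V_m² = (0.08206)(285)/(0.4608 − 0.04365) − 2.231/(0.4608)²
  = 23.387/0.41715 − 10.507 = 56.064 − 10.507 = 45.557 atm
Z = PV_m/(RT) = (45.557)(0.4608)/((0.08206)(285)) = 20.993/23.387 = 0.8976

Z ≈ 0.8976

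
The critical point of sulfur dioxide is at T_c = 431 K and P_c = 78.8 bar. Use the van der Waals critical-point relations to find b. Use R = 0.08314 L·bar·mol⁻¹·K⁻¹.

From T_c = 8a/(27Rb) and P_c = a/(27b²): b = R T_c/(8 P_c).
b = (0.08314)(431)/(8×78.8) = 35.833/630.40 = 0.05684 L/mol

b ≈ 0.05684 L/mol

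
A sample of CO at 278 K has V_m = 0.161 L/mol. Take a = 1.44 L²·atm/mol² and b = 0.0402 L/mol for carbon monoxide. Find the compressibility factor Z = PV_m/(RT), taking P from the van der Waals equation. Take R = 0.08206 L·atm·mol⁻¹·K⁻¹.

P = RT/(V_m − b) − a/V_m² = (0.08206)(278)/(0.161 − 0.0402) − 1.44/(0.161)²
  = 22.813/0.12080 − 55.553 = 188.85 − 55.553 = 133.30 atm
Z = PV_m/(RT) = (133.30)(0.161)/((0.08206)(278)) = 21.461/22.813 = 0.9407

Z ≈ 0.9407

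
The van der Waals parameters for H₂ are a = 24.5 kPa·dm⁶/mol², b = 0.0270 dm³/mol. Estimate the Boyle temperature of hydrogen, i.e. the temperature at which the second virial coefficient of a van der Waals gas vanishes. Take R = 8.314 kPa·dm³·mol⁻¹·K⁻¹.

For a van der Waals gas the second virial coefficient B₂ = b − a/(RT) vanishes at T_B = a/(Rb).
T_B = 24.5/(8.314×0.0270) = 24.5/0.22448 = 109.1 K

T_B ≈ 109.1 K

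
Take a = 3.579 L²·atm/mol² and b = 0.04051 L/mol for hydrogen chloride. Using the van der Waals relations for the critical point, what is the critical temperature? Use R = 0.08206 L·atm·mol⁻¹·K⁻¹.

For a van der Waals gas, T_c = 8a/(27Rb).
T_c = 8×3.579/(27×0.08206×0.04051) = 28.632/0.089755 = 319.0 K

T_c ≈ 319.0 K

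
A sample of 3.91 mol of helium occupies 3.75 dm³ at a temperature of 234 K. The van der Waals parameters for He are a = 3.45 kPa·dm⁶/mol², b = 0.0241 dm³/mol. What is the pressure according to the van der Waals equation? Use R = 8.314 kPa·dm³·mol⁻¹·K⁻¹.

P = nRT/(V − nb) − a n²/V²
nRT/(V − nb) = (3.91)(8.314)(234)/(3.75 − 3.91×0.0241) = 7606.8/3.6558 = 2080.7 kPa
a n²/V² = (3.45)(3.91)²/(3.75)² = 3.7507 kPa
P = 2080.7 − 3.7507 = 2077 kPa

P ≈ 2077 kPa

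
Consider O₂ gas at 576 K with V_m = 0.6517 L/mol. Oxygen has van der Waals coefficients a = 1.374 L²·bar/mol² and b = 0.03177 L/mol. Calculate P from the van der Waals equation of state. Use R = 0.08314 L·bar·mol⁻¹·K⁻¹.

P ≈ 74.01 bar

P = RT/(V_m − b) − a/V_m²
RT/(V_m − b) = (0.08314)(576)/(0.6517 − 0.03177) = 47.889/0.61993 = 77.249 bar
a/V_m² = 1.374/(0.6517)² = 3.2351 bar
P = 77.249 − 3.2351 = 74.01 bar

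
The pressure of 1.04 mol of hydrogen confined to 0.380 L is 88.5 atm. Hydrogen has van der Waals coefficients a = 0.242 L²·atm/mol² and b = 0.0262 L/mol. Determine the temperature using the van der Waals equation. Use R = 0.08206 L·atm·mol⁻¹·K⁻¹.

T = (P + a n²/V²)(V − nb)/(nR)
P + a n²/V² = 88.5 + (0.242)(1.04)²/(0.380)² = 90.313 atm
V − nb = 0.380 − (1.04)(0.0262) = 0.35275 L
T = (90.313)(0.35275)/((1.04)(0.08206)) = 373.3 K

T ≈ 373.3 K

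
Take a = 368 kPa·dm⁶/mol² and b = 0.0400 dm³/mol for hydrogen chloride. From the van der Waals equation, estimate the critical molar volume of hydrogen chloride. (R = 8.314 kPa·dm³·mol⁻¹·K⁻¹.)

V_m,c ≈ 0.1200 dm³/mol

For a van der Waals gas, V_m,c = 3b.
V_m,c = 3×0.0400 = 0.1200 dm³/mol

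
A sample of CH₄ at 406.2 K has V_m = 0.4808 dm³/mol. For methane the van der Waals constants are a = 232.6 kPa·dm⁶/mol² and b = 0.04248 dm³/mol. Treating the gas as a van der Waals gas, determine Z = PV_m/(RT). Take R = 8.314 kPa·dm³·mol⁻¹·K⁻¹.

P = RT/(V_m − b) − a/V_m² = (8.314)(406.2)/(0.4808 − 0.04248) − 232.6/(0.4808)²
  = 3377.1/0.43832 − 1006.2 = 7704.6 − 1006.2 = 6698.4 kPa
Z = PV_m/(RT) = (6698.4)(0.4808)/((8.314)(406.2)) = 3220.6/3377.1 = 0.9537

Z ≈ 0.9537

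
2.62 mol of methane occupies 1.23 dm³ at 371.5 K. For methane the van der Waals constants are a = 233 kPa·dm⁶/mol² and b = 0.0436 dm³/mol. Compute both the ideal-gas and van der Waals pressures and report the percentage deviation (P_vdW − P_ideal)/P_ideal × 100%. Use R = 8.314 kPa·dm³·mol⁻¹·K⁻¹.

Ideal: P_ideal = nRT/V = (2.62)(8.314)(371.5)/1.23 = 6579.08 kPa
vdW: P = nRT/(V − nb) − a n²/V² = 8092.27/1.11577 − 1599.41/1.51290 = 7252.63 − 1057.18 = 6195.45 kPa
% deviation = (6195.45 − 6579.08)/6579.08 × 100% = -5.83%

-5.83 %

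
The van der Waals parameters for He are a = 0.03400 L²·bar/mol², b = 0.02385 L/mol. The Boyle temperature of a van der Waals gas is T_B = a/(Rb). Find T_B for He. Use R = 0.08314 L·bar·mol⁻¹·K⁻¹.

For a van der Waals gas the second virial coefficient B₂ = b − a/(RT) vanishes at T_B = a/(Rb).
T_B = 0.03400/(0.08314×0.02385) = 0.03400/0.0019829 = 17.15 K

T_B ≈ 17.15 K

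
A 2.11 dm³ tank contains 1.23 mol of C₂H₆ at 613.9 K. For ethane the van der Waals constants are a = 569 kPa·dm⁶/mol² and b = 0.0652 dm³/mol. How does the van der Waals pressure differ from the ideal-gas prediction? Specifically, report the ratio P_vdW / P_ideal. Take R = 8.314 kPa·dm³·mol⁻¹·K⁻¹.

P_vdW / P_ideal ≈ 0.9745

Ideal: P_ideal = nRT/V = (1.23)(8.314)(613.9)/2.11 = 2975.30 kPa
vdW: P = nRT/(V − nb) − a n²/V² = 6277.88/2.02980 − 860.840/4.45210 = 3092.86 − 193.356 = 2899.50 kPa
Ratio = 2899.50/2975.30 = 0.9745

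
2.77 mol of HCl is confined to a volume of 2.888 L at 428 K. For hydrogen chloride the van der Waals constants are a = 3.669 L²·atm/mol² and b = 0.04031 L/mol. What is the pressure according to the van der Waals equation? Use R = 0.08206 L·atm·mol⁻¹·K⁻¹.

P ≈ 31.67 atm

P = nRT/(V − nb) − a n²/V²
nRT/(V − nb) = (2.77)(0.08206)(428)/(2.888 − 2.77×0.04031) = 97.287/2.7763 = 35.042 atm
a n²/V² = (3.669)(2.77)²/(2.888)² = 3.3753 atm
P = 35.042 − 3.3753 = 31.67 atm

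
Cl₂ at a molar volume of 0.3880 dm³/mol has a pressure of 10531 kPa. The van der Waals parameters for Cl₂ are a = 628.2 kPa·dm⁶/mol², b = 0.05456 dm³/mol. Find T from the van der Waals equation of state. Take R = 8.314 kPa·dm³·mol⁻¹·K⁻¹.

T = (P + a/V_m²)(V_m − b)/R
P + a/V_m² = 10531 + 628.2/(0.3880)² = 14704 kPa
V_m − b = 0.3880 − 0.05456 = 0.33344 dm³/mol
T = (14704)(0.33344)/8.314 = 589.7 K

T ≈ 589.7 K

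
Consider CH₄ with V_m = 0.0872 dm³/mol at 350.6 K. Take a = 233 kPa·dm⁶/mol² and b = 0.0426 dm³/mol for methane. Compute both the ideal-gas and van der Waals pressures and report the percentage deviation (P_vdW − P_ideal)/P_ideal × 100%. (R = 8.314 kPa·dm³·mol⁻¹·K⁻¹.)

3.85 %

Ideal: P_ideal = RT/V_m = (8.314)(350.6)/0.0872 = 33427.6 kPa
vdW: P = RT/(V_m − b) − a/V_m² = 2914.89/0.0446000 − 233/0.00760384 = 65356.3 − 30642.4 = 34713.9 kPa
% deviation = (34713.9 − 33427.6)/33427.6 × 100% = 3.85%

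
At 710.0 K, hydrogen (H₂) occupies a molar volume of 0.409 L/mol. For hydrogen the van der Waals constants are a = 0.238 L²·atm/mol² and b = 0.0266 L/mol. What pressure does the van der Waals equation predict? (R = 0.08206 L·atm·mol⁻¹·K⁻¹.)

P = RT/(V_m − b) − a/V_m²
RT/(V_m − b) = (0.08206)(710.0)/(0.409 − 0.0266) = 58.263/0.38240 = 152.36 atm
a/V_m² = 0.238/(0.409)² = 1.4228 atm
P = 152.36 − 1.4228 = 150.9 atm

P ≈ 150.9 atm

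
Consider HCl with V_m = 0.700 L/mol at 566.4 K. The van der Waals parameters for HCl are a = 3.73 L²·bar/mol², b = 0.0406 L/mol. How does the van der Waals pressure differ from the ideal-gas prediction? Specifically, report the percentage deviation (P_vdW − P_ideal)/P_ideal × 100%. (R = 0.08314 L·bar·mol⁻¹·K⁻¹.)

Ideal: P_ideal = RT/V_m = (0.08314)(566.4)/0.700 = 67.2721 bar
vdW: P = RT/(V_m − b) − a/V_m² = 47.0905/0.659400 − 3.73/0.490000 = 71.4142 − 7.61224 = 63.8020 bar
% deviation = (63.8020 − 67.2721)/67.2721 × 100% = -5.16%

-5.16 %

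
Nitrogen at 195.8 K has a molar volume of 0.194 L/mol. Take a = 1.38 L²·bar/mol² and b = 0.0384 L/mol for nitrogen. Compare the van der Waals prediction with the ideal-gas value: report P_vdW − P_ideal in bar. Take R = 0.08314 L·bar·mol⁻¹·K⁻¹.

ΔP ≈ -15.96 bar

Ideal: P_ideal = RT/V_m = (0.08314)(195.8)/0.194 = 83.9114 bar
vdW: P = RT/(V_m − b) − a/V_m² = 16.2788/0.155600 − 1.38/0.0376360 = 104.620 − 36.6670 = 67.953 bar
ΔP = 67.953 − 83.9114 = -15.96 bar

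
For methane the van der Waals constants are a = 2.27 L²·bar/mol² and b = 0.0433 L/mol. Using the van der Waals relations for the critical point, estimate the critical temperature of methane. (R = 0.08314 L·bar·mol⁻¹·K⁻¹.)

T_c ≈ 186.8 K

For a van der Waals gas, T_c = 8a/(27Rb).
T_c = 8×2.27/(27×0.08314×0.0433) = 18.160/0.097199 = 186.8 K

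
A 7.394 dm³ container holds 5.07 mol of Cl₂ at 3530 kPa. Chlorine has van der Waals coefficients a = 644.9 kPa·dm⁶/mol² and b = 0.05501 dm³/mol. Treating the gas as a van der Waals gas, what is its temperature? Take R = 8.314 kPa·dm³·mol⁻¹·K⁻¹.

T ≈ 647.0 K

T = (P + a n²/V²)(V − nb)/(nR)
P + a n²/V² = 3530 + (644.9)(5.07)²/(7.394)² = 3833.2 kPa
V − nb = 7.394 − (5.07)(0.05501) = 7.1151 dm³
T = (3833.2)(7.1151)/((5.07)(8.314)) = 647.0 K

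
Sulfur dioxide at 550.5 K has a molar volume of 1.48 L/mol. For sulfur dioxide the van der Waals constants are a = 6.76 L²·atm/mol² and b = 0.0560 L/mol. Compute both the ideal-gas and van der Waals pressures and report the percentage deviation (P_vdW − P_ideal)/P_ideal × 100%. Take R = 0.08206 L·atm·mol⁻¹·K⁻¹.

Ideal: P_ideal = RT/V_m = (0.08206)(550.5)/1.48 = 30.5230 atm
vdW: P = RT/(V_m − b) − a/V_m² = 45.1740/1.42400 − 6.76/2.19040 = 31.7233 − 3.08619 = 28.6371 atm
% deviation = (28.6371 − 30.5230)/30.5230 × 100% = -6.18%

-6.18 %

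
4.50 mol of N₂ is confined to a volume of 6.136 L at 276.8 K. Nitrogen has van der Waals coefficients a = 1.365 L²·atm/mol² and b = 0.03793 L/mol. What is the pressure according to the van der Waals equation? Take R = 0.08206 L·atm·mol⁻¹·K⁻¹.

P = nRT/(V − nb) − a n²/V²
nRT/(V − nb) = (4.50)(0.08206)(276.8)/(6.136 − 4.50×0.03793) = 102.21/5.9653 = 17.134 atm
a n²/V² = (1.365)(4.50)²/(6.136)² = 0.73415 atm
P = 17.134 − 0.73415 = 16.40 atm

P ≈ 16.40 atm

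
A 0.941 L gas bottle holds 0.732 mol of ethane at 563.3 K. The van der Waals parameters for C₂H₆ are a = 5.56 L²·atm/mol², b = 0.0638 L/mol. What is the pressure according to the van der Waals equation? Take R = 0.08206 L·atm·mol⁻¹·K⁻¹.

P ≈ 34.47 atm

P = nRT/(V − nb) − a n²/V²
nRT/(V − nb) = (0.732)(0.08206)(563.3)/(0.941 − 0.732×0.0638) = 33.836/0.89430 = 37.835 atm
a n²/V² = (5.56)(0.732)²/(0.941)² = 3.3645 atm
P = 37.835 − 3.3645 = 34.47 atm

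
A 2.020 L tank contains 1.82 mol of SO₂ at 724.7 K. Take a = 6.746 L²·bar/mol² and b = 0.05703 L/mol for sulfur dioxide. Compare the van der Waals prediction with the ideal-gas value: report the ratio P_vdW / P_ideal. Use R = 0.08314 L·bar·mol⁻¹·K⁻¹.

P_vdW / P_ideal ≈ 0.9533

Ideal: P_ideal = nRT/V = (1.82)(0.08314)(724.7)/2.020 = 54.2861 bar
vdW: P = nRT/(V − nb) − a n²/V² = 109.658/1.91621 − 22.3455/4.08040 = 57.2265 − 5.47630 = 51.7502 bar
Ratio = 51.7502/54.2861 = 0.9533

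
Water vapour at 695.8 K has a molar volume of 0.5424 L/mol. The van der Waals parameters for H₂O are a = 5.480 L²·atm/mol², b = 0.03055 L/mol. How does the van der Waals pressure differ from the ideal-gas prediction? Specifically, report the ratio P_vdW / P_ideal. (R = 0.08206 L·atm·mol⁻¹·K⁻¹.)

P_vdW / P_ideal ≈ 0.8827

Ideal: P_ideal = RT/V_m = (0.08206)(695.8)/0.5424 = 105.268 atm
vdW: P = RT/(V_m − b) − a/V_m² = 57.0973/0.511850 − 5.480/0.294198 = 111.551 − 18.6269 = 92.924 atm
Ratio = 92.924/105.268 = 0.8827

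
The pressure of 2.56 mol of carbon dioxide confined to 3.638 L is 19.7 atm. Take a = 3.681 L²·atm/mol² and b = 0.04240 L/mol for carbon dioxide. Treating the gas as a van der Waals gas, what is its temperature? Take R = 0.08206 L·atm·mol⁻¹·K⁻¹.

T = (P + a n²/V²)(V − nb)/(nR)
P + a n²/V² = 19.7 + (3.681)(2.56)²/(3.638)² = 21.523 atm
V − nb = 3.638 − (2.56)(0.04240) = 3.5295 L
T = (21.523)(3.5295)/((2.56)(0.08206)) = 361.6 K

T ≈ 361.6 K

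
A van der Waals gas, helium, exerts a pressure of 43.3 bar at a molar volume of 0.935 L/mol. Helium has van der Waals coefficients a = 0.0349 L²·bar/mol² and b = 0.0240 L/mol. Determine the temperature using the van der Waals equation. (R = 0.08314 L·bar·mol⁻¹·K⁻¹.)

T = (P + a/V_m²)(V_m − b)/R
P + a/V_m² = 43.3 + 0.0349/(0.935)² = 43.340 bar
V_m − b = 0.935 − 0.0240 = 0.91100 L/mol
T = (43.340)(0.91100)/0.08314 = 474.9 K

T ≈ 474.9 K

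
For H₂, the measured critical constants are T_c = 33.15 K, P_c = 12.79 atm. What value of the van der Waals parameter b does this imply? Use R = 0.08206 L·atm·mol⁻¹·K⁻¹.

From T_c = 8a/(27Rb) and P_c = a/(27b²): b = R T_c/(8 P_c).
b = (0.08206)(33.15)/(8×12.79) = 2.7203/102.32 = 0.02659 L/mol

b ≈ 0.02659 L/mol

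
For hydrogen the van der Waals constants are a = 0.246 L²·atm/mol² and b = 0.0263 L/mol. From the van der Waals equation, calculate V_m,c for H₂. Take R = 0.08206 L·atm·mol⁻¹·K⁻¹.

For a van der Waals gas, V_m,c = 3b.
V_m,c = 3×0.0263 = 0.07890 L/mol

V_m,c ≈ 0.07890 L/mol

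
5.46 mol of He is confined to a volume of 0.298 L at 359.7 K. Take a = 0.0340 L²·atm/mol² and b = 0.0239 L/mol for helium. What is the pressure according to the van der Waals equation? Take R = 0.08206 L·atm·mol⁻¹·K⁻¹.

P = nRT/(V − nb) − a n²/V²
nRT/(V − nb) = (5.46)(0.08206)(359.7)/(0.298 − 5.46×0.0239) = 161.16/0.16751 = 962.09 atm
a n²/V² = (0.0340)(5.46)²/(0.298)² = 11.414 atm
P = 962.09 − 11.414 = 950.7 atm

P ≈ 950.7 atm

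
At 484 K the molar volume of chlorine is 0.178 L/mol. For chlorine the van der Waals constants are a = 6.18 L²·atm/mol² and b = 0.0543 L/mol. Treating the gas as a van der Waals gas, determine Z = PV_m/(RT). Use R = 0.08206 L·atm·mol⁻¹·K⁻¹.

P = RT/(V_m − b) − a/V_m² = (0.08206)(484)/(0.178 − 0.0543) − 6.18/(0.178)²
  = 39.717/0.12370 − 195.05 = 321.08 − 195.05 = 126.03 atm
Z = PV_m/(RT) = (126.03)(0.178)/((0.08206)(484)) = 22.433/39.717 = 0.5648

Z ≈ 0.5648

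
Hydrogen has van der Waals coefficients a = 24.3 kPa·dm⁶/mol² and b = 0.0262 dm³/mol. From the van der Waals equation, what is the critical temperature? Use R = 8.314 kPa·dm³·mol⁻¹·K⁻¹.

T_c ≈ 33.05 K

For a van der Waals gas, T_c = 8a/(27Rb).
T_c = 8×24.3/(27×8.314×0.0262) = 194.40/5.8813 = 33.05 K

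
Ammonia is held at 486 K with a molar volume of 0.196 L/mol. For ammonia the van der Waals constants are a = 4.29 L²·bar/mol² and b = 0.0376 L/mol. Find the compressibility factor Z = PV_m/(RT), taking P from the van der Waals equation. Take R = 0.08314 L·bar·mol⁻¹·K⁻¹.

P = RT/(V_m − b) − a/V_m² = (0.08314)(486)/(0.196 − 0.0376) − 4.29/(0.196)²
  = 40.406/0.15840 − 111.67 = 255.09 − 111.67 = 143.42 bar
Z = PV_m/(RT) = (143.42)(0.196)/((0.08314)(486)) = 28.110/40.406 = 0.6957

Z ≈ 0.6957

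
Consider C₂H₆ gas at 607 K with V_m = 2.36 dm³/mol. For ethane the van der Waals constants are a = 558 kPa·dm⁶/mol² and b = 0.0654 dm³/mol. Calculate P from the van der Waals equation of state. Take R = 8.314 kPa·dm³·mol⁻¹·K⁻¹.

P ≈ 2099 kPa

P = RT/(V_m − b) − a/V_m²
RT/(V_m − b) = (8.314)(607)/(2.36 − 0.0654) = 5046.6/2.2946 = 2199.3 kPa
a/V_m² = 558/(2.36)² = 100.19 kPa
P = 2199.3 − 100.19 = 2099 kPa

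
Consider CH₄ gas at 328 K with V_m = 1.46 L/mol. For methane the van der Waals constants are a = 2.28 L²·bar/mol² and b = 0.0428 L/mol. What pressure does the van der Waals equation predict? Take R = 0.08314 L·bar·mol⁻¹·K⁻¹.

P ≈ 18.17 bar

P = RT/(V_m − b) − a/V_m²
RT/(V_m − b) = (0.08314)(328)/(1.46 − 0.0428) = 27.270/1.4172 = 19.242 bar
a/V_m² = 2.28/(1.46)² = 1.0696 bar
P = 19.242 − 1.0696 = 18.17 bar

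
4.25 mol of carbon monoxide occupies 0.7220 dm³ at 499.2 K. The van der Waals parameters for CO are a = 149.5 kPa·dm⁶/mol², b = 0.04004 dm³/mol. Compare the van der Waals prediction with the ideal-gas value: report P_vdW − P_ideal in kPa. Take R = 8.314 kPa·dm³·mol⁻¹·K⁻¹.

Ideal: P_ideal = nRT/V = (4.25)(8.314)(499.2)/0.7220 = 24430.7 kPa
vdW: P = nRT/(V − nb) − a n²/V² = 17639.0/0.551830 − 2700.34/0.521284 = 31964.6 − 5180.17 = 26784.4 kPa
ΔP = 26784.4 − 24430.7 = 2354 kPa

ΔP ≈ 2354 kPa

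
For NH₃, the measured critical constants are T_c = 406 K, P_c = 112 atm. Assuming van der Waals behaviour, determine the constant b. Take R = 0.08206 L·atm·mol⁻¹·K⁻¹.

From T_c = 8a/(27Rb) and P_c = a/(27b²): b = R T_c/(8 P_c).
b = (0.08206)(406)/(8×112) = 33.316/896.00 = 0.03718 L/mol

b ≈ 0.03718 L/mol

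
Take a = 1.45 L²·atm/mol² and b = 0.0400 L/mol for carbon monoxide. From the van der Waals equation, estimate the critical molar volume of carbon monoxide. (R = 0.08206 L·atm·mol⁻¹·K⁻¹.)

V_m,c ≈ 0.1200 L/mol

For a van der Waals gas, V_m,c = 3b.
V_m,c = 3×0.0400 = 0.1200 L/mol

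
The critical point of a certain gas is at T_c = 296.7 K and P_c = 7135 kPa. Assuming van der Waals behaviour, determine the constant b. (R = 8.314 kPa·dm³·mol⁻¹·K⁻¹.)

b ≈ 0.04322 dm³/mol

From T_c = 8a/(27Rb) and P_c = a/(27b²): b = R T_c/(8 P_c).
b = (8.314)(296.7)/(8×7135) = 2466.8/57080 = 0.04322 dm³/mol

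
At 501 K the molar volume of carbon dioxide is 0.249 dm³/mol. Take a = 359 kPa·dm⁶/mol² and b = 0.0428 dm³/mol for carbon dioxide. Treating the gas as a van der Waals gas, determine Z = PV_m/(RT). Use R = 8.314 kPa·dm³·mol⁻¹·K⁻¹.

Z ≈ 0.8614

P = RT/(V_m − b) − a/V_m² = (8.314)(501)/(0.249 − 0.0428) − 359/(0.249)²
  = 4165.3/0.20620 − 5790.2 = 20200 − 5790.2 = 14410 kPa
Z = PV_m/(RT) = (14410)(0.249)/((8.314)(501)) = 3588.1/4165.3 = 0.8614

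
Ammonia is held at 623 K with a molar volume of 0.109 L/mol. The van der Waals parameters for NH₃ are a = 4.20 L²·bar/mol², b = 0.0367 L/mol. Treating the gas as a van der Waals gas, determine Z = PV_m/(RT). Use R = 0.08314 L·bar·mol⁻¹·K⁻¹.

Z ≈ 0.7637

P = RT/(V_m − b) − a/V_m² = (0.08314)(623)/(0.109 − 0.0367) − 4.20/(0.109)²
  = 51.796/0.072300 − 353.51 = 716.40 − 353.51 = 362.89 bar
Z = PV_m/(RT) = (362.89)(0.109)/((0.08314)(623)) = 39.555/51.796 = 0.7637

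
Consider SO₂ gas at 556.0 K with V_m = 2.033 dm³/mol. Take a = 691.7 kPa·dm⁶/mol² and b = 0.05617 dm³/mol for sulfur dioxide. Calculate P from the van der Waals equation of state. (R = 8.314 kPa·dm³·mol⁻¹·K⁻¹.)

P = RT/(V_m − b) − a/V_m²
RT/(V_m − b) = (8.314)(556.0)/(2.033 − 0.05617) = 4622.6/1.9768 = 2338.4 kPa
a/V_m² = 691.7/(2.033)² = 167.36 kPa
P = 2338.4 − 167.36 = 2171 kPa

P ≈ 2171 kPa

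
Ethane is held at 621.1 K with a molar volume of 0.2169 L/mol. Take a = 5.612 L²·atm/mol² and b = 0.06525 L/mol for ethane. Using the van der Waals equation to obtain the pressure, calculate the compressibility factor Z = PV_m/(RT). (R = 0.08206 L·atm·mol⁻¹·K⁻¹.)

P = RT/(V_m − b) − a/V_m² = (0.08206)(621.1)/(0.2169 − 0.06525) − 5.612/(0.2169)²
  = 50.967/0.15165 − 119.29 = 336.08 − 119.29 = 216.79 atm
Z = PV_m/(RT) = (216.79)(0.2169)/((0.08206)(621.1)) = 47.022/50.967 = 0.9226

Z ≈ 0.9226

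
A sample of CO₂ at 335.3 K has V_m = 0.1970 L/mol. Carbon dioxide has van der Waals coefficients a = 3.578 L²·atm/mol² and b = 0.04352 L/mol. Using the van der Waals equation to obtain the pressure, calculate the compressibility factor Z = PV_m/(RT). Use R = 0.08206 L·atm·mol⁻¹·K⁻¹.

Z ≈ 0.6235

P = RT/(V_m − b) − a/V_m² = (0.08206)(335.3)/(0.1970 − 0.04352) − 3.578/(0.1970)²
  = 27.515/0.15348 − 92.195 = 179.27 − 92.195 = 87.08 atm
Z = PV_m/(RT) = (87.08)(0.1970)/((0.08206)(335.3)) = 17.155/27.515 = 0.6235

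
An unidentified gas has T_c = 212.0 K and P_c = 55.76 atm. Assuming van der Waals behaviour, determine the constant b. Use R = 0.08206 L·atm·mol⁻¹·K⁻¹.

From T_c = 8a/(27Rb) and P_c = a/(27b²): b = R T_c/(8 P_c).
b = (0.08206)(212.0)/(8×55.76) = 17.397/446.08 = 0.03900 L/mol

b ≈ 0.03900 L/mol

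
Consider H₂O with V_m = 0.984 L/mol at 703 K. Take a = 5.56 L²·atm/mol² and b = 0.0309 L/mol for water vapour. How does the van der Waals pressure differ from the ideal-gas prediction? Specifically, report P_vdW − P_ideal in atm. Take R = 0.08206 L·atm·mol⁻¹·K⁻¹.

ΔP ≈ -3.842 atm

Ideal: P_ideal = RT/V_m = (0.08206)(703)/0.984 = 58.6262 atm
vdW: P = RT/(V_m − b) − a/V_m² = 57.6882/0.953100 − 5.56/0.968256 = 60.5269 − 5.74228 = 54.7846 atm
ΔP = 54.7846 − 58.6262 = -3.842 atm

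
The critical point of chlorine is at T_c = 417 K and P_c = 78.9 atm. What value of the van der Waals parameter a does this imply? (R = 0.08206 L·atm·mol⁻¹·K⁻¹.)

From T_c = 8a/(27Rb) and P_c = a/(27b²): a = 27 R² T_c²/(64 P_c).
a = 27×(0.08206)²×(417)²/(64×78.9) = 31615/5049.6 = 6.261 L²·atm/mol²

a ≈ 6.261 L²·atm/mol²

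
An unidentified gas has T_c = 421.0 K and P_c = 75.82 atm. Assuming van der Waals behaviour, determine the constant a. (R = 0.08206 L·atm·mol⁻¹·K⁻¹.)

a ≈ 6.641 L²·atm/mol²

From T_c = 8a/(27Rb) and P_c = a/(27b²): a = 27 R² T_c²/(64 P_c).
a = 27×(0.08206)²×(421.0)²/(64×75.82) = 32225/4852.5 = 6.641 L²·atm/mol²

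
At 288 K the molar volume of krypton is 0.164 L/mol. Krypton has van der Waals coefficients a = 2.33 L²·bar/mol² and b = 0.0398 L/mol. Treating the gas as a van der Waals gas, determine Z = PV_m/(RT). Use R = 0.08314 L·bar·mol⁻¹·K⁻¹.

P = RT/(V_m − b) − a/V_m² = (0.08314)(288)/(0.164 − 0.0398) − 2.33/(0.164)²
  = 23.944/0.12420 − 86.630 = 192.79 − 86.630 = 106.16 bar
Z = PV_m/(RT) = (106.16)(0.164)/((0.08314)(288)) = 17.410/23.944 = 0.7271

Z ≈ 0.7271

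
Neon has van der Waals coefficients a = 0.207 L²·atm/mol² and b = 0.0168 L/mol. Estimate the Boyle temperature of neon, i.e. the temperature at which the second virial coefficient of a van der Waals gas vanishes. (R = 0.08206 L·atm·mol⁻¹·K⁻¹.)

For a van der Waals gas the second virial coefficient B₂ = b − a/(RT) vanishes at T_B = a/(Rb).
T_B = 0.207/(0.08206×0.0168) = 0.207/0.0013786 = 150.2 K

T_B ≈ 150.2 K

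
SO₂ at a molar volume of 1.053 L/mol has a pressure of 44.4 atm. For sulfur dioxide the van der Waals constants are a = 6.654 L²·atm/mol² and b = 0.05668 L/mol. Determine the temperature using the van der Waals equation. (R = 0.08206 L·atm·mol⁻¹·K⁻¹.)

T = (P + a/V_m²)(V_m − b)/R
P + a/V_m² = 44.4 + 6.654/(1.053)² = 50.401 atm
V_m − b = 1.053 − 0.05668 = 0.99632 L/mol
T = (50.401)(0.99632)/0.08206 = 611.9 K

T ≈ 611.9 K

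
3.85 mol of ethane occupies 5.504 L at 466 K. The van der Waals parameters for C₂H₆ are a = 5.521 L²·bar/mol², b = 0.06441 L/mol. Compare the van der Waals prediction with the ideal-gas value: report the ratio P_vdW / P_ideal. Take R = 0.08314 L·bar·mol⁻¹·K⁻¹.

Ideal: P_ideal = nRT/V = (3.85)(0.08314)(466)/5.504 = 27.1006 bar
vdW: P = nRT/(V − nb) − a n²/V² = 149.161/5.25602 − 81.8350/30.2940 = 28.3791 − 2.70136 = 25.6777 bar
Ratio = 25.6777/27.1006 = 0.9475

P_vdW / P_ideal ≈ 0.9475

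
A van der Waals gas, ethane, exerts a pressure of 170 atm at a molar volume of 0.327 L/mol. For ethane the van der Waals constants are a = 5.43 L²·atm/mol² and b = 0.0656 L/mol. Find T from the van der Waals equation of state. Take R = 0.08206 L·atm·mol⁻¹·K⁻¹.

T = (P + a/V_m²)(V_m − b)/R
P + a/V_m² = 170 + 5.43/(0.327)² = 220.78 atm
V_m − b = 0.327 − 0.0656 = 0.26140 L/mol
T = (220.78)(0.26140)/0.08206 = 703.3 K

T ≈ 703.3 K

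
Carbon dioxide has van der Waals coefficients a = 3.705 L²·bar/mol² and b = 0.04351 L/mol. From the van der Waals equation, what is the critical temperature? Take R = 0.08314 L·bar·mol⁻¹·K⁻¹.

For a van der Waals gas, T_c = 8a/(27Rb).
T_c = 8×3.705/(27×0.08314×0.04351) = 29.640/0.097670 = 303.5 K

T_c ≈ 303.5 K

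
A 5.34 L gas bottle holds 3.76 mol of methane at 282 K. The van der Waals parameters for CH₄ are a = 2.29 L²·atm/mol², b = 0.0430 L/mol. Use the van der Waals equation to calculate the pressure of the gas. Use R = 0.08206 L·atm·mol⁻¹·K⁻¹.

P = nRT/(V − nb) − a n²/V²
nRT/(V − nb) = (3.76)(0.08206)(282)/(5.34 − 3.76×0.0430) = 87.010/5.1783 = 16.803 atm
a n²/V² = (2.29)(3.76)²/(5.34)² = 1.1353 atm
P = 16.803 − 1.1353 = 15.67 atm

P ≈ 15.67 atm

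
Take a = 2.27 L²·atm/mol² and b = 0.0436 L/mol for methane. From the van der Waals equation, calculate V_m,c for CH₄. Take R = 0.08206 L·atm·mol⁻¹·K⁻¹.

V_m,c ≈ 0.1308 L/mol

For a van der Waals gas, V_m,c = 3b.
V_m,c = 3×0.0436 = 0.1308 L/mol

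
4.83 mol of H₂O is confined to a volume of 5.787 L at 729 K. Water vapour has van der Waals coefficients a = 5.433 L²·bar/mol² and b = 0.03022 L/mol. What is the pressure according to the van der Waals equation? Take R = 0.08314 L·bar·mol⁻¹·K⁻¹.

P = nRT/(V − nb) − a n²/V²
nRT/(V − nb) = (4.83)(0.08314)(729)/(5.787 − 4.83×0.03022) = 292.74/5.6410 = 51.895 bar
a n²/V² = (5.433)(4.83)²/(5.787)² = 3.7847 bar
P = 51.895 − 3.7847 = 48.11 bar

P ≈ 48.11 bar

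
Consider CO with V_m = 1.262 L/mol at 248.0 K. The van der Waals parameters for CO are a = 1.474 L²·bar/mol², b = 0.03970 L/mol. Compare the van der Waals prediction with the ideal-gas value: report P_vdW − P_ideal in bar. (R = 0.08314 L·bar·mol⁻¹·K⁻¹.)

ΔP ≈ -0.395 bar

Ideal: P_ideal = RT/V_m = (0.08314)(248.0)/1.262 = 16.3381 bar
vdW: P = RT/(V_m − b) − a/V_m² = 20.6187/1.22230 − 1.474/1.59264 = 16.8688 − 0.925507 = 15.9433 bar
ΔP = 15.9433 − 16.3381 = -0.395 bar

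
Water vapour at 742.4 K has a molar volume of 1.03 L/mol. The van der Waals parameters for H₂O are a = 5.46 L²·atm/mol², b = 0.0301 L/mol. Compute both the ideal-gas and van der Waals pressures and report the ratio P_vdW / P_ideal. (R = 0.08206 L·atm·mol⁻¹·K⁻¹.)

Ideal: P_ideal = RT/V_m = (0.08206)(742.4)/1.03 = 59.1469 atm
vdW: P = RT/(V_m − b) − a/V_m² = 60.9213/0.999900 − 5.46/1.06090 = 60.9274 − 5.14657 = 55.7808 atm
Ratio = 55.7808/59.1469 = 0.9431

P_vdW / P_ideal ≈ 0.9431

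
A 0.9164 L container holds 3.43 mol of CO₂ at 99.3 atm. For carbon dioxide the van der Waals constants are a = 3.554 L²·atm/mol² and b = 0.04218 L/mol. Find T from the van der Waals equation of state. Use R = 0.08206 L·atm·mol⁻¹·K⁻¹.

T = (P + a n²/V²)(V − nb)/(nR)
P + a n²/V² = 99.3 + (3.554)(3.43)²/(0.9164)² = 149.09 atm
V − nb = 0.9164 − (3.43)(0.04218) = 0.77172 L
T = (149.09)(0.77172)/((3.43)(0.08206)) = 408.8 K

T ≈ 408.8 K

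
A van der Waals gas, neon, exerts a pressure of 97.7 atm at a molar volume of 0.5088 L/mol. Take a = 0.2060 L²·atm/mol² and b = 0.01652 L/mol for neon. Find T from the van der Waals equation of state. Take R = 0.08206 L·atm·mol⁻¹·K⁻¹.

T = (P + a/V_m²)(V_m − b)/R
P + a/V_m² = 97.7 + 0.2060/(0.5088)² = 98.496 atm
V_m − b = 0.5088 − 0.01652 = 0.49228 L/mol
T = (98.496)(0.49228)/0.08206 = 590.9 K

T ≈ 590.9 K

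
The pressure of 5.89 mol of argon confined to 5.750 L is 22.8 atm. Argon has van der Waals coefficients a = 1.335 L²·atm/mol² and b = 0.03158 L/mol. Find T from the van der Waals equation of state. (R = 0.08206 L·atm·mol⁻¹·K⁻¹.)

T = (P + a n²/V²)(V − nb)/(nR)
P + a n²/V² = 22.8 + (1.335)(5.89)²/(5.750)² = 24.201 atm
V − nb = 5.750 − (5.89)(0.03158) = 5.5640 L
T = (24.201)(5.5640)/((5.89)(0.08206)) = 278.6 K

T ≈ 278.6 K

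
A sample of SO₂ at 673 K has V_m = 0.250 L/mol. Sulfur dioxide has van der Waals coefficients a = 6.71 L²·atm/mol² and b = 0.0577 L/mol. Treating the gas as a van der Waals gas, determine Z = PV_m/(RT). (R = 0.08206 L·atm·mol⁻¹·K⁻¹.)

Z ≈ 0.8141

P = RT/(V_m − b) − a/V_m² = (0.08206)(673)/(0.250 − 0.0577) − 6.71/(0.250)²
  = 55.226/0.19230 − 107.36 = 287.19 − 107.36 = 179.83 atm
Z = PV_m/(RT) = (179.83)(0.250)/((0.08206)(673)) = 44.958/55.226 = 0.8141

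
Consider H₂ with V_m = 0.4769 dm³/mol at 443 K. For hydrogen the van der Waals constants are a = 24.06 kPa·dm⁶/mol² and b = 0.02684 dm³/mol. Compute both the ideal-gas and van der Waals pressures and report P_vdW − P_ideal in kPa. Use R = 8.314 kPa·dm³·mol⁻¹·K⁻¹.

Ideal: P_ideal = RT/V_m = (8.314)(443)/0.4769 = 7723.01 kPa
vdW: P = RT/(V_m − b) − a/V_m² = 3683.10/0.450060 − 24.06/0.227434 = 8183.58 − 105.789 = 8077.79 kPa
ΔP = 8077.79 − 7723.01 = 354.8 kPa

ΔP ≈ 354.8 kPa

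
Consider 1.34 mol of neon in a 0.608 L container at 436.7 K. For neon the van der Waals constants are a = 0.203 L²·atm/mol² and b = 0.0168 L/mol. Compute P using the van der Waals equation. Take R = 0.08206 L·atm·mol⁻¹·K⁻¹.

P ≈ 81.03 atm

P = nRT/(V − nb) − a n²/V²
nRT/(V − nb) = (1.34)(0.08206)(436.7)/(0.608 − 1.34×0.0168) = 48.020/0.58549 = 82.017 atm
a n²/V² = (0.203)(1.34)²/(0.608)² = 0.98605 atm
P = 82.017 − 0.98605 = 81.03 atm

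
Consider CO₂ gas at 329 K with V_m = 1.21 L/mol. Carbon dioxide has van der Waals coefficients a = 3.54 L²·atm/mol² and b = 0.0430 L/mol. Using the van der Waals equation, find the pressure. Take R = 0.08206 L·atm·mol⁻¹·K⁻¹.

P ≈ 20.72 atm

P = RT/(V_m − b) − a/V_m²
RT/(V_m − b) = (0.08206)(329)/(1.21 − 0.0430) = 26.998/1.1670 = 23.135 atm
a/V_m² = 3.54/(1.21)² = 2.4179 atm
P = 23.135 − 2.4179 = 20.72 atm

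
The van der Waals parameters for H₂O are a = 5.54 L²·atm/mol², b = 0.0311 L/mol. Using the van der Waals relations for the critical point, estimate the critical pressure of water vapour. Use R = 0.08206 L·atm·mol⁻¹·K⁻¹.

For a van der Waals gas, P_c = a/(27b²).
P_c = 5.54/(27×(0.0311)²) = 5.54/0.026115 = 212.1 atm

P_c ≈ 212.1 atm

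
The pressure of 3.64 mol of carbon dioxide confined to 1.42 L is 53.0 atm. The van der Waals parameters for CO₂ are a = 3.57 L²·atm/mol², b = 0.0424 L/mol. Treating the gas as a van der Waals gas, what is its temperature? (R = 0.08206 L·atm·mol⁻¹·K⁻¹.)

T = (P + a n²/V²)(V − nb)/(nR)
P + a n²/V² = 53.0 + (3.57)(3.64)²/(1.42)² = 76.458 atm
V − nb = 1.42 − (3.64)(0.0424) = 1.2657 L
T = (76.458)(1.2657)/((3.64)(0.08206)) = 324.0 K

T ≈ 324.0 K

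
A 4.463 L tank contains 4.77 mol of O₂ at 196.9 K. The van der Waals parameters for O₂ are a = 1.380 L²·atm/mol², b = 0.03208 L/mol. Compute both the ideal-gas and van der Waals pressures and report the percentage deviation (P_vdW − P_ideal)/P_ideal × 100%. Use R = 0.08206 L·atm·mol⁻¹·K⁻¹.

Ideal: P_ideal = nRT/V = (4.77)(0.08206)(196.9)/4.463 = 17.2691 atm
vdW: P = nRT/(V − nb) − a n²/V² = 77.0718/4.30998 − 31.3990/19.9184 = 17.8822 − 1.57638 = 16.3058 atm
% deviation = (16.3058 − 17.2691)/17.2691 × 100% = -5.58%

-5.58 %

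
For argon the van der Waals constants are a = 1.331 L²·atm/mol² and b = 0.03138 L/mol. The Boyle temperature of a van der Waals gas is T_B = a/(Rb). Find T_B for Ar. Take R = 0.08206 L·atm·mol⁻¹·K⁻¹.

For a van der Waals gas the second virial coefficient B₂ = b − a/(RT) vanishes at T_B = a/(Rb).
T_B = 1.331/(0.08206×0.03138) = 1.331/0.0025750 = 516.9 K

T_B ≈ 516.9 K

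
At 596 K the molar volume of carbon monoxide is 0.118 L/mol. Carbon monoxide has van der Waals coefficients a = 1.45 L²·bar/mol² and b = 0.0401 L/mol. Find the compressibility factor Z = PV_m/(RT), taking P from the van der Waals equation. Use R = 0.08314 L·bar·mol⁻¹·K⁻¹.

P = RT/(V_m − b) − a/V_m² = (0.08314)(596)/(0.118 − 0.0401) − 1.45/(0.118)²
  = 49.551/0.077900 − 104.14 = 636.08 − 104.14 = 531.94 bar
Z = PV_m/(RT) = (531.94)(0.118)/((0.08314)(596)) = 62.769/49.551 = 1.267

Z ≈ 1.267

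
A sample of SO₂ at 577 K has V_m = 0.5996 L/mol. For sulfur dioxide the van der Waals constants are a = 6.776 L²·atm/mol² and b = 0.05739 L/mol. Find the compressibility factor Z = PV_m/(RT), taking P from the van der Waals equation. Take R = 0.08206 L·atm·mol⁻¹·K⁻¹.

P = RT/(V_m − b) − a/V_m² = (0.08206)(577)/(0.5996 − 0.05739) − 6.776/(0.5996)²
  = 47.349/0.54221 − 18.847 = 87.326 − 18.847 = 68.479 atm
Z = PV_m/(RT) = (68.479)(0.5996)/((0.08206)(577)) = 41.060/47.349 = 0.8672

Z ≈ 0.8672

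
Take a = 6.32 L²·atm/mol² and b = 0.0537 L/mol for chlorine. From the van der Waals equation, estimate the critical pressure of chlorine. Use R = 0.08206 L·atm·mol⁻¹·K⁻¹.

P_c ≈ 81.17 atm

For a van der Waals gas, P_c = a/(27b²).
P_c = 6.32/(27×(0.0537)²) = 6.32/0.077860 = 81.17 atm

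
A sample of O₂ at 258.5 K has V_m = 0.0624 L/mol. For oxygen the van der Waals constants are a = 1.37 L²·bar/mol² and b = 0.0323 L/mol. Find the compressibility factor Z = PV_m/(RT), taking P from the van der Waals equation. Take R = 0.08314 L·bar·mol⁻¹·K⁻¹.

Z ≈ 1.052

P = RT/(V_m − b) − a/V_m² = (0.08314)(258.5)/(0.0624 − 0.0323) − 1.37/(0.0624)²
  = 21.492/0.030100 − 351.85 = 714.02 − 351.85 = 362.17 bar
Z = PV_m/(RT) = (362.17)(0.0624)/((0.08314)(258.5)) = 22.599/21.492 = 1.052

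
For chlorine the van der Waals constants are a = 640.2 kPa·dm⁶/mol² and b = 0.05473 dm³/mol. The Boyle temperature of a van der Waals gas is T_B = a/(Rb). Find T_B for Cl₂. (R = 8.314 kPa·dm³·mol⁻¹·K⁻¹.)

For a van der Waals gas the second virial coefficient B₂ = b − a/(RT) vanishes at T_B = a/(Rb).
T_B = 640.2/(8.314×0.05473) = 640.2/0.45503 = 1407 K

T_B ≈ 1407 K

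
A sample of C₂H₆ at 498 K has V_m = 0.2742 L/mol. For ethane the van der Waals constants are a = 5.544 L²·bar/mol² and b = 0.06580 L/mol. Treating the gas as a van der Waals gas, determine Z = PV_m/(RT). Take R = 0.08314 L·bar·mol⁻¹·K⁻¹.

P = RT/(V_m − b) − a/V_m² = (0.08314)(498)/(0.2742 − 0.06580) − 5.544/(0.2742)²
  = 41.404/0.20840 − 73.737 = 198.68 − 73.737 = 124.94 bar
Z = PV_m/(RT) = (124.94)(0.2742)/((0.08314)(498)) = 34.259/41.404 = 0.8274

Z ≈ 0.8274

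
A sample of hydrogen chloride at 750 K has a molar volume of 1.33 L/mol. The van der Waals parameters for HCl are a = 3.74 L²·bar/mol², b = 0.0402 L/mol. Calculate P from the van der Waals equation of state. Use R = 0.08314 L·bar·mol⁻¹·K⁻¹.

P ≈ 46.23 bar

P = RT/(V_m − b) − a/V_m²
RT/(V_m − b) = (0.08314)(750)/(1.33 − 0.0402) = 62.355/1.2898 = 48.345 bar
a/V_m² = 3.74/(1.33)² = 2.1143 bar
P = 48.345 − 2.1143 = 46.23 bar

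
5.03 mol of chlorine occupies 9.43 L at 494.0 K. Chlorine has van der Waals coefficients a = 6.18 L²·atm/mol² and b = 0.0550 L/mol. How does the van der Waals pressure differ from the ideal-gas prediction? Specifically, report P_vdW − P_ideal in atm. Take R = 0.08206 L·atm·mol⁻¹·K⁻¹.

Ideal: P_ideal = nRT/V = (5.03)(0.08206)(494.0)/9.43 = 21.6229 atm
vdW: P = nRT/(V − nb) − a n²/V² = 203.904/9.15335 − 156.360/88.9249 = 22.2764 − 1.75834 = 20.5181 atm
ΔP = 20.5181 − 21.6229 = -1.105 atm

ΔP ≈ -1.105 atm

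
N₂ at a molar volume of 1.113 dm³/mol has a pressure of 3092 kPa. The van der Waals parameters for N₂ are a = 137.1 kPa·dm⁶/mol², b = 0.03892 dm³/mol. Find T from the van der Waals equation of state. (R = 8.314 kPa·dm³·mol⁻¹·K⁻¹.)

T ≈ 413.8 K

T = (P + a/V_m²)(V_m − b)/R
P + a/V_m² = 3092 + 137.1/(1.113)² = 3202.7 kPa
V_m − b = 1.113 − 0.03892 = 1.0741 dm³/mol
T = (3202.7)(1.0741)/8.314 = 413.8 K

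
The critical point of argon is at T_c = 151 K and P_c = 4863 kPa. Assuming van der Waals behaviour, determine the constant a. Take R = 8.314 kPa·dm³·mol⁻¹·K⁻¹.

From T_c = 8a/(27Rb) and P_c = a/(27b²): a = 27 R² T_c²/(64 P_c).
a = 27×(8.314)²×(151)²/(64×4863) = 42553736/311232 = 136.7 kPa·dm⁶/mol²

a ≈ 136.7 kPa·dm⁶/mol²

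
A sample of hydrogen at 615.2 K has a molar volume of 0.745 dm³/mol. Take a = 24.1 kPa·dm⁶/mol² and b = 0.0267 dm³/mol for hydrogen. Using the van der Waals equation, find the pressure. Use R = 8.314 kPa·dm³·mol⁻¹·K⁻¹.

P = RT/(V_m − b) − a/V_m²
RT/(V_m − b) = (8.314)(615.2)/(0.745 − 0.0267) = 5114.8/0.71830 = 7120.7 kPa
a/V_m² = 24.1/(0.745)² = 43.421 kPa
P = 7120.7 − 43.421 = 7077 kPa

P ≈ 7077 kPa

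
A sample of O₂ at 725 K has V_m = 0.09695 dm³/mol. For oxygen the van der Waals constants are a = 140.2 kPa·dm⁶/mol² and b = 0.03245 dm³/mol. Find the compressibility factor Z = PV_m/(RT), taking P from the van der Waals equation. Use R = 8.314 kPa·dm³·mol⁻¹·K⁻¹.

Z ≈ 1.263

P = RT/(V_m − b) − a/V_m² = (8.314)(725)/(0.09695 − 0.03245) − 140.2/(0.09695)²
  = 6027.7/0.064500 − 14916 = 93453 − 14916 = 78537 kPa
Z = PV_m/(RT) = (78537)(0.09695)/((8.314)(725)) = 7614.2/6027.7 = 1.263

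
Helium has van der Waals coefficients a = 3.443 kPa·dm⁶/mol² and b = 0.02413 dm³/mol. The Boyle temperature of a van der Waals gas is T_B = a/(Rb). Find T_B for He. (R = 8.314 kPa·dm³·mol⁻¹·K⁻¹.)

For a van der Waals gas the second virial coefficient B₂ = b − a/(RT) vanishes at T_B = a/(Rb).
T_B = 3.443/(8.314×0.02413) = 3.443/0.20062 = 17.16 K

T_B ≈ 17.16 K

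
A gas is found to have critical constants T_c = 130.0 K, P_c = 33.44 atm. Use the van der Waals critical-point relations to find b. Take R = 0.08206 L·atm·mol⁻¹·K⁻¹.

From T_c = 8a/(27Rb) and P_c = a/(27b²): b = R T_c/(8 P_c).
b = (0.08206)(130.0)/(8×33.44) = 10.668/267.52 = 0.03988 L/mol

b ≈ 0.03988 L/mol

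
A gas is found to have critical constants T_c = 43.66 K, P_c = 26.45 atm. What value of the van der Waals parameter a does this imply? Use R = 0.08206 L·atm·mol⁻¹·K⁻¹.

a ≈ 0.2047 L²·atm/mol²

From T_c = 8a/(27Rb) and P_c = a/(27b²): a = 27 R² T_c²/(64 P_c).
a = 27×(0.08206)²×(43.66)²/(64×26.45) = 346.57/1692.8 = 0.2047 L²·atm/mol²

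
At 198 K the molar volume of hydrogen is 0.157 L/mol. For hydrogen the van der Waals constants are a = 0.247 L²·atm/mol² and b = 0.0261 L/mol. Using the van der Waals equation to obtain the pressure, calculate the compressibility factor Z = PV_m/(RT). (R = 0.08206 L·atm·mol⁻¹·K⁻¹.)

P = RT/(V_m − b) − a/V_m² = (0.08206)(198)/(0.157 − 0.0261) − 0.247/(0.157)²
  = 16.248/0.13090 − 10.021 = 124.13 − 10.021 = 114.11 atm
Z = PV_m/(RT) = (114.11)(0.157)/((0.08206)(198)) = 17.915/16.248 = 1.103

Z ≈ 1.103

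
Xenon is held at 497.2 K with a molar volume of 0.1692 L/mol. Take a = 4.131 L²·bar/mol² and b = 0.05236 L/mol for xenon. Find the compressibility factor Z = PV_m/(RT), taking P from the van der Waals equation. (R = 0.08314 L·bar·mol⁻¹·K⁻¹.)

P = RT/(V_m − b) − a/V_m² = (0.08314)(497.2)/(0.1692 − 0.05236) − 4.131/(0.1692)²
  = 41.337/0.11684 − 144.30 = 353.79 − 144.30 = 209.49 bar
Z = PV_m/(RT) = (209.49)(0.1692)/((0.08314)(497.2)) = 35.446/41.337 = 0.8575

Z ≈ 0.8575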